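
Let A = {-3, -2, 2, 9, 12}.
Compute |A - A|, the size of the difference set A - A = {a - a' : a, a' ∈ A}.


A - A = {a - a' : a, a' ∈ A}; |A| = 5.
Bounds: 2|A|-1 ≤ |A - A| ≤ |A|² - |A| + 1, i.e. 9 ≤ |A - A| ≤ 21.
Note: 0 ∈ A - A always (from a - a). The set is symmetric: if d ∈ A - A then -d ∈ A - A.
Enumerate nonzero differences d = a - a' with a > a' (then include -d):
Positive differences: {1, 3, 4, 5, 7, 10, 11, 12, 14, 15}
Full difference set: {0} ∪ (positive diffs) ∪ (negative diffs).
|A - A| = 1 + 2·10 = 21 (matches direct enumeration: 21).

|A - A| = 21


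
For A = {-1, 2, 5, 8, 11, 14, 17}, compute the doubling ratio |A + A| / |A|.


|A| = 7.
Compute A + A by enumerating all 49 pairs.
A + A = {-2, 1, 4, 7, 10, 13, 16, 19, 22, 25, 28, 31, 34}, so |A + A| = 13.
K = |A + A| / |A| = 13/7 (already in lowest terms) ≈ 1.8571.
Reference: AP of size 7 gives K = 13/7 ≈ 1.8571; a fully generic set of size 7 gives K ≈ 4.0000.

|A| = 7, |A + A| = 13, K = 13/7.


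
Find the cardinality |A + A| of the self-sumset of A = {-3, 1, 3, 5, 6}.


A + A = {a + a' : a, a' ∈ A}; |A| = 5.
General bounds: 2|A| - 1 ≤ |A + A| ≤ |A|(|A|+1)/2, i.e. 9 ≤ |A + A| ≤ 15.
Lower bound 2|A|-1 is attained iff A is an arithmetic progression.
Enumerate sums a + a' for a ≤ a' (symmetric, so this suffices):
a = -3: -3+-3=-6, -3+1=-2, -3+3=0, -3+5=2, -3+6=3
a = 1: 1+1=2, 1+3=4, 1+5=6, 1+6=7
a = 3: 3+3=6, 3+5=8, 3+6=9
a = 5: 5+5=10, 5+6=11
a = 6: 6+6=12
Distinct sums: {-6, -2, 0, 2, 3, 4, 6, 7, 8, 9, 10, 11, 12}
|A + A| = 13

|A + A| = 13


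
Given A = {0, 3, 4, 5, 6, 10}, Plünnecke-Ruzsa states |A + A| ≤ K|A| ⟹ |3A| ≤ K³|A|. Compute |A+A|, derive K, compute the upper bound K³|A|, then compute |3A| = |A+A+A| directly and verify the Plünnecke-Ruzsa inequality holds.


|A| = 6.
Step 1: Compute A + A by enumerating all 36 pairs.
A + A = {0, 3, 4, 5, 6, 7, 8, 9, 10, 11, 12, 13, 14, 15, 16, 20}, so |A + A| = 16.
Step 2: Doubling constant K = |A + A|/|A| = 16/6 = 16/6 ≈ 2.6667.
Step 3: Plünnecke-Ruzsa gives |3A| ≤ K³·|A| = (2.6667)³ · 6 ≈ 113.7778.
Step 4: Compute 3A = A + A + A directly by enumerating all triples (a,b,c) ∈ A³; |3A| = 26.
Step 5: Check 26 ≤ 113.7778? Yes ✓.

K = 16/6, Plünnecke-Ruzsa bound K³|A| ≈ 113.7778, |3A| = 26, inequality holds.


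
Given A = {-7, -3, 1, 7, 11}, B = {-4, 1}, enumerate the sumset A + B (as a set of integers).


A + B = {a + b : a ∈ A, b ∈ B}.
Enumerate all |A|·|B| = 5·2 = 10 pairs (a, b) and collect distinct sums.
a = -7: -7+-4=-11, -7+1=-6
a = -3: -3+-4=-7, -3+1=-2
a = 1: 1+-4=-3, 1+1=2
a = 7: 7+-4=3, 7+1=8
a = 11: 11+-4=7, 11+1=12
Collecting distinct sums: A + B = {-11, -7, -6, -3, -2, 2, 3, 7, 8, 12}
|A + B| = 10

A + B = {-11, -7, -6, -3, -2, 2, 3, 7, 8, 12}


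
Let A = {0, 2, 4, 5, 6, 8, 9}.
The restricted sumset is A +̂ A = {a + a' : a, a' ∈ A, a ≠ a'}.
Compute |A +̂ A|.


Restricted sumset: A +̂ A = {a + a' : a ∈ A, a' ∈ A, a ≠ a'}.
Equivalently, take A + A and drop any sum 2a that is achievable ONLY as a + a for a ∈ A (i.e. sums representable only with equal summands).
Enumerate pairs (a, a') with a < a' (symmetric, so each unordered pair gives one sum; this covers all a ≠ a'):
  0 + 2 = 2
  0 + 4 = 4
  0 + 5 = 5
  0 + 6 = 6
  0 + 8 = 8
  0 + 9 = 9
  2 + 4 = 6
  2 + 5 = 7
  2 + 6 = 8
  2 + 8 = 10
  2 + 9 = 11
  4 + 5 = 9
  4 + 6 = 10
  4 + 8 = 12
  4 + 9 = 13
  5 + 6 = 11
  5 + 8 = 13
  5 + 9 = 14
  6 + 8 = 14
  6 + 9 = 15
  8 + 9 = 17
Collected distinct sums: {2, 4, 5, 6, 7, 8, 9, 10, 11, 12, 13, 14, 15, 17}
|A +̂ A| = 14
(Reference bound: |A +̂ A| ≥ 2|A| - 3 for |A| ≥ 2, with |A| = 7 giving ≥ 11.)

|A +̂ A| = 14


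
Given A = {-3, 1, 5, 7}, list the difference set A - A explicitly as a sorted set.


A - A = {a - a' : a, a' ∈ A}.
Compute a - a' for each ordered pair (a, a'):
a = -3: -3--3=0, -3-1=-4, -3-5=-8, -3-7=-10
a = 1: 1--3=4, 1-1=0, 1-5=-4, 1-7=-6
a = 5: 5--3=8, 5-1=4, 5-5=0, 5-7=-2
a = 7: 7--3=10, 7-1=6, 7-5=2, 7-7=0
Collecting distinct values (and noting 0 appears from a-a):
A - A = {-10, -8, -6, -4, -2, 0, 2, 4, 6, 8, 10}
|A - A| = 11

A - A = {-10, -8, -6, -4, -2, 0, 2, 4, 6, 8, 10}


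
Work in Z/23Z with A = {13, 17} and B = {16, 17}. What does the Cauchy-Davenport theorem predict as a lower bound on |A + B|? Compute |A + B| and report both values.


Cauchy-Davenport: |A + B| ≥ min(p, |A| + |B| - 1) for A, B nonempty in Z/pZ.
|A| = 2, |B| = 2, p = 23.
CD lower bound = min(23, 2 + 2 - 1) = min(23, 3) = 3.
Compute A + B mod 23 directly:
a = 13: 13+16=6, 13+17=7
a = 17: 17+16=10, 17+17=11
A + B = {6, 7, 10, 11}, so |A + B| = 4.
Verify: 4 ≥ 3? Yes ✓.

CD lower bound = 3, actual |A + B| = 4.


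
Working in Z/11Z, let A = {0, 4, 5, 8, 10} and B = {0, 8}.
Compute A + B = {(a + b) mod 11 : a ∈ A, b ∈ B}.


Work in Z/11Z: reduce every sum a + b modulo 11.
Enumerate all 10 pairs:
a = 0: 0+0=0, 0+8=8
a = 4: 4+0=4, 4+8=1
a = 5: 5+0=5, 5+8=2
a = 8: 8+0=8, 8+8=5
a = 10: 10+0=10, 10+8=7
Distinct residues collected: {0, 1, 2, 4, 5, 7, 8, 10}
|A + B| = 8 (out of 11 total residues).

A + B = {0, 1, 2, 4, 5, 7, 8, 10}


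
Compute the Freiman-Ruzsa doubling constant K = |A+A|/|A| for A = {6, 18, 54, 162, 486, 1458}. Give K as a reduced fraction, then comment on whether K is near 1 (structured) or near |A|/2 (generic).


|A| = 6.
Compute A + A by enumerating all 36 pairs.
A + A = {12, 24, 36, 60, 72, 108, 168, 180, 216, 324, 492, 504, 540, 648, 972, 1464, 1476, 1512, 1620, 1944, 2916}, so |A + A| = 21.
K = |A + A| / |A| = 21/6 = 7/2 ≈ 3.5000.
Reference: AP of size 6 gives K = 11/6 ≈ 1.8333; a fully generic set of size 6 gives K ≈ 3.5000.

|A| = 6, |A + A| = 21, K = 21/6 = 7/2.


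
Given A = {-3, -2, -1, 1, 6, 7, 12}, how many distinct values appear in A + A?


A + A = {a + a' : a, a' ∈ A}; |A| = 7.
General bounds: 2|A| - 1 ≤ |A + A| ≤ |A|(|A|+1)/2, i.e. 13 ≤ |A + A| ≤ 28.
Lower bound 2|A|-1 is attained iff A is an arithmetic progression.
Enumerate sums a + a' for a ≤ a' (symmetric, so this suffices):
a = -3: -3+-3=-6, -3+-2=-5, -3+-1=-4, -3+1=-2, -3+6=3, -3+7=4, -3+12=9
a = -2: -2+-2=-4, -2+-1=-3, -2+1=-1, -2+6=4, -2+7=5, -2+12=10
a = -1: -1+-1=-2, -1+1=0, -1+6=5, -1+7=6, -1+12=11
a = 1: 1+1=2, 1+6=7, 1+7=8, 1+12=13
a = 6: 6+6=12, 6+7=13, 6+12=18
a = 7: 7+7=14, 7+12=19
a = 12: 12+12=24
Distinct sums: {-6, -5, -4, -3, -2, -1, 0, 2, 3, 4, 5, 6, 7, 8, 9, 10, 11, 12, 13, 14, 18, 19, 24}
|A + A| = 23

|A + A| = 23


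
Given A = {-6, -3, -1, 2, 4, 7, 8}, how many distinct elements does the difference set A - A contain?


A - A = {a - a' : a, a' ∈ A}; |A| = 7.
Bounds: 2|A|-1 ≤ |A - A| ≤ |A|² - |A| + 1, i.e. 13 ≤ |A - A| ≤ 43.
Note: 0 ∈ A - A always (from a - a). The set is symmetric: if d ∈ A - A then -d ∈ A - A.
Enumerate nonzero differences d = a - a' with a > a' (then include -d):
Positive differences: {1, 2, 3, 4, 5, 6, 7, 8, 9, 10, 11, 13, 14}
Full difference set: {0} ∪ (positive diffs) ∪ (negative diffs).
|A - A| = 1 + 2·13 = 27 (matches direct enumeration: 27).

|A - A| = 27


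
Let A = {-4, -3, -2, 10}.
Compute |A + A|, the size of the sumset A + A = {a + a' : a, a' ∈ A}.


A + A = {a + a' : a, a' ∈ A}; |A| = 4.
General bounds: 2|A| - 1 ≤ |A + A| ≤ |A|(|A|+1)/2, i.e. 7 ≤ |A + A| ≤ 10.
Lower bound 2|A|-1 is attained iff A is an arithmetic progression.
Enumerate sums a + a' for a ≤ a' (symmetric, so this suffices):
a = -4: -4+-4=-8, -4+-3=-7, -4+-2=-6, -4+10=6
a = -3: -3+-3=-6, -3+-2=-5, -3+10=7
a = -2: -2+-2=-4, -2+10=8
a = 10: 10+10=20
Distinct sums: {-8, -7, -6, -5, -4, 6, 7, 8, 20}
|A + A| = 9

|A + A| = 9


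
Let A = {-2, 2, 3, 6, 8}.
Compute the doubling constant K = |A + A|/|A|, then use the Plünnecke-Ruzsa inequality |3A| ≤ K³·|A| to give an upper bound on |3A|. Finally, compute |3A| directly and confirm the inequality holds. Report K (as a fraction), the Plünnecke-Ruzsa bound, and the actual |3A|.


|A| = 5.
Step 1: Compute A + A by enumerating all 25 pairs.
A + A = {-4, 0, 1, 4, 5, 6, 8, 9, 10, 11, 12, 14, 16}, so |A + A| = 13.
Step 2: Doubling constant K = |A + A|/|A| = 13/5 = 13/5 ≈ 2.6000.
Step 3: Plünnecke-Ruzsa gives |3A| ≤ K³·|A| = (2.6000)³ · 5 ≈ 87.8800.
Step 4: Compute 3A = A + A + A directly by enumerating all triples (a,b,c) ∈ A³; |3A| = 23.
Step 5: Check 23 ≤ 87.8800? Yes ✓.

K = 13/5, Plünnecke-Ruzsa bound K³|A| ≈ 87.8800, |3A| = 23, inequality holds.


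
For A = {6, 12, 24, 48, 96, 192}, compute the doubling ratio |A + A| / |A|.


|A| = 6.
Compute A + A by enumerating all 36 pairs.
A + A = {12, 18, 24, 30, 36, 48, 54, 60, 72, 96, 102, 108, 120, 144, 192, 198, 204, 216, 240, 288, 384}, so |A + A| = 21.
K = |A + A| / |A| = 21/6 = 7/2 ≈ 3.5000.
Reference: AP of size 6 gives K = 11/6 ≈ 1.8333; a fully generic set of size 6 gives K ≈ 3.5000.

|A| = 6, |A + A| = 21, K = 21/6 = 7/2.


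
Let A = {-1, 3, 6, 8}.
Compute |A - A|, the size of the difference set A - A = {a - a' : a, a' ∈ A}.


A - A = {a - a' : a, a' ∈ A}; |A| = 4.
Bounds: 2|A|-1 ≤ |A - A| ≤ |A|² - |A| + 1, i.e. 7 ≤ |A - A| ≤ 13.
Note: 0 ∈ A - A always (from a - a). The set is symmetric: if d ∈ A - A then -d ∈ A - A.
Enumerate nonzero differences d = a - a' with a > a' (then include -d):
Positive differences: {2, 3, 4, 5, 7, 9}
Full difference set: {0} ∪ (positive diffs) ∪ (negative diffs).
|A - A| = 1 + 2·6 = 13 (matches direct enumeration: 13).

|A - A| = 13


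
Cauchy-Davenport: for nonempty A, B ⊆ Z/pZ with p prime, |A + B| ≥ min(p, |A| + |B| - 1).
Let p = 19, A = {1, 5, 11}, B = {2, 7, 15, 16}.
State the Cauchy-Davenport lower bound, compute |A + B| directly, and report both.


Cauchy-Davenport: |A + B| ≥ min(p, |A| + |B| - 1) for A, B nonempty in Z/pZ.
|A| = 3, |B| = 4, p = 19.
CD lower bound = min(19, 3 + 4 - 1) = min(19, 6) = 6.
Compute A + B mod 19 directly:
a = 1: 1+2=3, 1+7=8, 1+15=16, 1+16=17
a = 5: 5+2=7, 5+7=12, 5+15=1, 5+16=2
a = 11: 11+2=13, 11+7=18, 11+15=7, 11+16=8
A + B = {1, 2, 3, 7, 8, 12, 13, 16, 17, 18}, so |A + B| = 10.
Verify: 10 ≥ 6? Yes ✓.

CD lower bound = 6, actual |A + B| = 10.


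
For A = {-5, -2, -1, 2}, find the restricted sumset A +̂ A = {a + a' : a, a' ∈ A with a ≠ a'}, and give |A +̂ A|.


Restricted sumset: A +̂ A = {a + a' : a ∈ A, a' ∈ A, a ≠ a'}.
Equivalently, take A + A and drop any sum 2a that is achievable ONLY as a + a for a ∈ A (i.e. sums representable only with equal summands).
Enumerate pairs (a, a') with a < a' (symmetric, so each unordered pair gives one sum; this covers all a ≠ a'):
  -5 + -2 = -7
  -5 + -1 = -6
  -5 + 2 = -3
  -2 + -1 = -3
  -2 + 2 = 0
  -1 + 2 = 1
Collected distinct sums: {-7, -6, -3, 0, 1}
|A +̂ A| = 5
(Reference bound: |A +̂ A| ≥ 2|A| - 3 for |A| ≥ 2, with |A| = 4 giving ≥ 5.)

|A +̂ A| = 5


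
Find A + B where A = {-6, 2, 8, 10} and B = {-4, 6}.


A + B = {a + b : a ∈ A, b ∈ B}.
Enumerate all |A|·|B| = 4·2 = 8 pairs (a, b) and collect distinct sums.
a = -6: -6+-4=-10, -6+6=0
a = 2: 2+-4=-2, 2+6=8
a = 8: 8+-4=4, 8+6=14
a = 10: 10+-4=6, 10+6=16
Collecting distinct sums: A + B = {-10, -2, 0, 4, 6, 8, 14, 16}
|A + B| = 8

A + B = {-10, -2, 0, 4, 6, 8, 14, 16}


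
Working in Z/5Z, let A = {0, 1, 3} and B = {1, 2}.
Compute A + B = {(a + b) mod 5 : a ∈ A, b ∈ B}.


Work in Z/5Z: reduce every sum a + b modulo 5.
Enumerate all 6 pairs:
a = 0: 0+1=1, 0+2=2
a = 1: 1+1=2, 1+2=3
a = 3: 3+1=4, 3+2=0
Distinct residues collected: {0, 1, 2, 3, 4}
|A + B| = 5 (out of 5 total residues).

A + B = {0, 1, 2, 3, 4}


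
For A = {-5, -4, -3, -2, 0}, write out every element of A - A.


A - A = {a - a' : a, a' ∈ A}.
Compute a - a' for each ordered pair (a, a'):
a = -5: -5--5=0, -5--4=-1, -5--3=-2, -5--2=-3, -5-0=-5
a = -4: -4--5=1, -4--4=0, -4--3=-1, -4--2=-2, -4-0=-4
a = -3: -3--5=2, -3--4=1, -3--3=0, -3--2=-1, -3-0=-3
a = -2: -2--5=3, -2--4=2, -2--3=1, -2--2=0, -2-0=-2
a = 0: 0--5=5, 0--4=4, 0--3=3, 0--2=2, 0-0=0
Collecting distinct values (and noting 0 appears from a-a):
A - A = {-5, -4, -3, -2, -1, 0, 1, 2, 3, 4, 5}
|A - A| = 11

A - A = {-5, -4, -3, -2, -1, 0, 1, 2, 3, 4, 5}


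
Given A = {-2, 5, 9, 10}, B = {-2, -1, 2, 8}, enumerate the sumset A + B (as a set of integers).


A + B = {a + b : a ∈ A, b ∈ B}.
Enumerate all |A|·|B| = 4·4 = 16 pairs (a, b) and collect distinct sums.
a = -2: -2+-2=-4, -2+-1=-3, -2+2=0, -2+8=6
a = 5: 5+-2=3, 5+-1=4, 5+2=7, 5+8=13
a = 9: 9+-2=7, 9+-1=8, 9+2=11, 9+8=17
a = 10: 10+-2=8, 10+-1=9, 10+2=12, 10+8=18
Collecting distinct sums: A + B = {-4, -3, 0, 3, 4, 6, 7, 8, 9, 11, 12, 13, 17, 18}
|A + B| = 14

A + B = {-4, -3, 0, 3, 4, 6, 7, 8, 9, 11, 12, 13, 17, 18}


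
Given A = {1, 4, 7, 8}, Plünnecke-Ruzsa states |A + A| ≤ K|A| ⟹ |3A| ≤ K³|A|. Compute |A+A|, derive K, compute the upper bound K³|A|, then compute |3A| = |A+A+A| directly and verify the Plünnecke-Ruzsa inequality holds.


|A| = 4.
Step 1: Compute A + A by enumerating all 16 pairs.
A + A = {2, 5, 8, 9, 11, 12, 14, 15, 16}, so |A + A| = 9.
Step 2: Doubling constant K = |A + A|/|A| = 9/4 = 9/4 ≈ 2.2500.
Step 3: Plünnecke-Ruzsa gives |3A| ≤ K³·|A| = (2.2500)³ · 4 ≈ 45.5625.
Step 4: Compute 3A = A + A + A directly by enumerating all triples (a,b,c) ∈ A³; |3A| = 16.
Step 5: Check 16 ≤ 45.5625? Yes ✓.

K = 9/4, Plünnecke-Ruzsa bound K³|A| ≈ 45.5625, |3A| = 16, inequality holds.


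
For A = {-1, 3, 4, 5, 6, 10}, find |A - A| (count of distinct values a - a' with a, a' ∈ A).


A - A = {a - a' : a, a' ∈ A}; |A| = 6.
Bounds: 2|A|-1 ≤ |A - A| ≤ |A|² - |A| + 1, i.e. 11 ≤ |A - A| ≤ 31.
Note: 0 ∈ A - A always (from a - a). The set is symmetric: if d ∈ A - A then -d ∈ A - A.
Enumerate nonzero differences d = a - a' with a > a' (then include -d):
Positive differences: {1, 2, 3, 4, 5, 6, 7, 11}
Full difference set: {0} ∪ (positive diffs) ∪ (negative diffs).
|A - A| = 1 + 2·8 = 17 (matches direct enumeration: 17).

|A - A| = 17


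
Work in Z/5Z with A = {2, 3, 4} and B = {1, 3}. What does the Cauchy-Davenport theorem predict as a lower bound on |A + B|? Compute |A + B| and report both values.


Cauchy-Davenport: |A + B| ≥ min(p, |A| + |B| - 1) for A, B nonempty in Z/pZ.
|A| = 3, |B| = 2, p = 5.
CD lower bound = min(5, 3 + 2 - 1) = min(5, 4) = 4.
Compute A + B mod 5 directly:
a = 2: 2+1=3, 2+3=0
a = 3: 3+1=4, 3+3=1
a = 4: 4+1=0, 4+3=2
A + B = {0, 1, 2, 3, 4}, so |A + B| = 5.
Verify: 5 ≥ 4? Yes ✓.

CD lower bound = 4, actual |A + B| = 5.


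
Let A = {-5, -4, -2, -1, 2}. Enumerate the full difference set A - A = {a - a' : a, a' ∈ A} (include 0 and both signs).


A - A = {a - a' : a, a' ∈ A}.
Compute a - a' for each ordered pair (a, a'):
a = -5: -5--5=0, -5--4=-1, -5--2=-3, -5--1=-4, -5-2=-7
a = -4: -4--5=1, -4--4=0, -4--2=-2, -4--1=-3, -4-2=-6
a = -2: -2--5=3, -2--4=2, -2--2=0, -2--1=-1, -2-2=-4
a = -1: -1--5=4, -1--4=3, -1--2=1, -1--1=0, -1-2=-3
a = 2: 2--5=7, 2--4=6, 2--2=4, 2--1=3, 2-2=0
Collecting distinct values (and noting 0 appears from a-a):
A - A = {-7, -6, -4, -3, -2, -1, 0, 1, 2, 3, 4, 6, 7}
|A - A| = 13

A - A = {-7, -6, -4, -3, -2, -1, 0, 1, 2, 3, 4, 6, 7}


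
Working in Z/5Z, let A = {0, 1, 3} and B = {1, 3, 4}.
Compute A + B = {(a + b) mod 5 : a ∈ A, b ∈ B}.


Work in Z/5Z: reduce every sum a + b modulo 5.
Enumerate all 9 pairs:
a = 0: 0+1=1, 0+3=3, 0+4=4
a = 1: 1+1=2, 1+3=4, 1+4=0
a = 3: 3+1=4, 3+3=1, 3+4=2
Distinct residues collected: {0, 1, 2, 3, 4}
|A + B| = 5 (out of 5 total residues).

A + B = {0, 1, 2, 3, 4}


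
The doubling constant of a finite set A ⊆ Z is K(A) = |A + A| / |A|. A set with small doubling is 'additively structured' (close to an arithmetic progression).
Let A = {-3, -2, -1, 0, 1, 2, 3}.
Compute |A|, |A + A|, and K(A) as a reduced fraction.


|A| = 7.
Compute A + A by enumerating all 49 pairs.
A + A = {-6, -5, -4, -3, -2, -1, 0, 1, 2, 3, 4, 5, 6}, so |A + A| = 13.
K = |A + A| / |A| = 13/7 (already in lowest terms) ≈ 1.8571.
Reference: AP of size 7 gives K = 13/7 ≈ 1.8571; a fully generic set of size 7 gives K ≈ 4.0000.

|A| = 7, |A + A| = 13, K = 13/7.


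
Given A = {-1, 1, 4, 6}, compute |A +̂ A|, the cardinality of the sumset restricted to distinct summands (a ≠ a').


Restricted sumset: A +̂ A = {a + a' : a ∈ A, a' ∈ A, a ≠ a'}.
Equivalently, take A + A and drop any sum 2a that is achievable ONLY as a + a for a ∈ A (i.e. sums representable only with equal summands).
Enumerate pairs (a, a') with a < a' (symmetric, so each unordered pair gives one sum; this covers all a ≠ a'):
  -1 + 1 = 0
  -1 + 4 = 3
  -1 + 6 = 5
  1 + 4 = 5
  1 + 6 = 7
  4 + 6 = 10
Collected distinct sums: {0, 3, 5, 7, 10}
|A +̂ A| = 5
(Reference bound: |A +̂ A| ≥ 2|A| - 3 for |A| ≥ 2, with |A| = 4 giving ≥ 5.)

|A +̂ A| = 5


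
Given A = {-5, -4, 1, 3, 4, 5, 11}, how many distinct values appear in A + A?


A + A = {a + a' : a, a' ∈ A}; |A| = 7.
General bounds: 2|A| - 1 ≤ |A + A| ≤ |A|(|A|+1)/2, i.e. 13 ≤ |A + A| ≤ 28.
Lower bound 2|A|-1 is attained iff A is an arithmetic progression.
Enumerate sums a + a' for a ≤ a' (symmetric, so this suffices):
a = -5: -5+-5=-10, -5+-4=-9, -5+1=-4, -5+3=-2, -5+4=-1, -5+5=0, -5+11=6
a = -4: -4+-4=-8, -4+1=-3, -4+3=-1, -4+4=0, -4+5=1, -4+11=7
a = 1: 1+1=2, 1+3=4, 1+4=5, 1+5=6, 1+11=12
a = 3: 3+3=6, 3+4=7, 3+5=8, 3+11=14
a = 4: 4+4=8, 4+5=9, 4+11=15
a = 5: 5+5=10, 5+11=16
a = 11: 11+11=22
Distinct sums: {-10, -9, -8, -4, -3, -2, -1, 0, 1, 2, 4, 5, 6, 7, 8, 9, 10, 12, 14, 15, 16, 22}
|A + A| = 22

|A + A| = 22


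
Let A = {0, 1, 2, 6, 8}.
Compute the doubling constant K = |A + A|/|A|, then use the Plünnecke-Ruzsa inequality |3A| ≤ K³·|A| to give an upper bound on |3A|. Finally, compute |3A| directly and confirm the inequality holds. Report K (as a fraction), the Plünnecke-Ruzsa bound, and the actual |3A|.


|A| = 5.
Step 1: Compute A + A by enumerating all 25 pairs.
A + A = {0, 1, 2, 3, 4, 6, 7, 8, 9, 10, 12, 14, 16}, so |A + A| = 13.
Step 2: Doubling constant K = |A + A|/|A| = 13/5 = 13/5 ≈ 2.6000.
Step 3: Plünnecke-Ruzsa gives |3A| ≤ K³·|A| = (2.6000)³ · 5 ≈ 87.8800.
Step 4: Compute 3A = A + A + A directly by enumerating all triples (a,b,c) ∈ A³; |3A| = 22.
Step 5: Check 22 ≤ 87.8800? Yes ✓.

K = 13/5, Plünnecke-Ruzsa bound K³|A| ≈ 87.8800, |3A| = 22, inequality holds.


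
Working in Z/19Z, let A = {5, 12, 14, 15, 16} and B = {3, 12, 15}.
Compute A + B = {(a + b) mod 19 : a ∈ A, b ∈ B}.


Work in Z/19Z: reduce every sum a + b modulo 19.
Enumerate all 15 pairs:
a = 5: 5+3=8, 5+12=17, 5+15=1
a = 12: 12+3=15, 12+12=5, 12+15=8
a = 14: 14+3=17, 14+12=7, 14+15=10
a = 15: 15+3=18, 15+12=8, 15+15=11
a = 16: 16+3=0, 16+12=9, 16+15=12
Distinct residues collected: {0, 1, 5, 7, 8, 9, 10, 11, 12, 15, 17, 18}
|A + B| = 12 (out of 19 total residues).

A + B = {0, 1, 5, 7, 8, 9, 10, 11, 12, 15, 17, 18}


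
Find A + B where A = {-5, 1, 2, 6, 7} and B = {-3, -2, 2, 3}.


A + B = {a + b : a ∈ A, b ∈ B}.
Enumerate all |A|·|B| = 5·4 = 20 pairs (a, b) and collect distinct sums.
a = -5: -5+-3=-8, -5+-2=-7, -5+2=-3, -5+3=-2
a = 1: 1+-3=-2, 1+-2=-1, 1+2=3, 1+3=4
a = 2: 2+-3=-1, 2+-2=0, 2+2=4, 2+3=5
a = 6: 6+-3=3, 6+-2=4, 6+2=8, 6+3=9
a = 7: 7+-3=4, 7+-2=5, 7+2=9, 7+3=10
Collecting distinct sums: A + B = {-8, -7, -3, -2, -1, 0, 3, 4, 5, 8, 9, 10}
|A + B| = 12

A + B = {-8, -7, -3, -2, -1, 0, 3, 4, 5, 8, 9, 10}


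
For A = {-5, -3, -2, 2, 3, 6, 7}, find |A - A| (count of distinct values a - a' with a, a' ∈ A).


A - A = {a - a' : a, a' ∈ A}; |A| = 7.
Bounds: 2|A|-1 ≤ |A - A| ≤ |A|² - |A| + 1, i.e. 13 ≤ |A - A| ≤ 43.
Note: 0 ∈ A - A always (from a - a). The set is symmetric: if d ∈ A - A then -d ∈ A - A.
Enumerate nonzero differences d = a - a' with a > a' (then include -d):
Positive differences: {1, 2, 3, 4, 5, 6, 7, 8, 9, 10, 11, 12}
Full difference set: {0} ∪ (positive diffs) ∪ (negative diffs).
|A - A| = 1 + 2·12 = 25 (matches direct enumeration: 25).

|A - A| = 25


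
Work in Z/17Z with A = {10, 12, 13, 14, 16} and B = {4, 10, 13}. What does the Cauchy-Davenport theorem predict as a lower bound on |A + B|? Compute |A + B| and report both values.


Cauchy-Davenport: |A + B| ≥ min(p, |A| + |B| - 1) for A, B nonempty in Z/pZ.
|A| = 5, |B| = 3, p = 17.
CD lower bound = min(17, 5 + 3 - 1) = min(17, 7) = 7.
Compute A + B mod 17 directly:
a = 10: 10+4=14, 10+10=3, 10+13=6
a = 12: 12+4=16, 12+10=5, 12+13=8
a = 13: 13+4=0, 13+10=6, 13+13=9
a = 14: 14+4=1, 14+10=7, 14+13=10
a = 16: 16+4=3, 16+10=9, 16+13=12
A + B = {0, 1, 3, 5, 6, 7, 8, 9, 10, 12, 14, 16}, so |A + B| = 12.
Verify: 12 ≥ 7? Yes ✓.

CD lower bound = 7, actual |A + B| = 12.


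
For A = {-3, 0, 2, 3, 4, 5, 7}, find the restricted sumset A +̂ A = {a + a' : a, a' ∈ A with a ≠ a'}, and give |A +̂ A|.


Restricted sumset: A +̂ A = {a + a' : a ∈ A, a' ∈ A, a ≠ a'}.
Equivalently, take A + A and drop any sum 2a that is achievable ONLY as a + a for a ∈ A (i.e. sums representable only with equal summands).
Enumerate pairs (a, a') with a < a' (symmetric, so each unordered pair gives one sum; this covers all a ≠ a'):
  -3 + 0 = -3
  -3 + 2 = -1
  -3 + 3 = 0
  -3 + 4 = 1
  -3 + 5 = 2
  -3 + 7 = 4
  0 + 2 = 2
  0 + 3 = 3
  0 + 4 = 4
  0 + 5 = 5
  0 + 7 = 7
  2 + 3 = 5
  2 + 4 = 6
  2 + 5 = 7
  2 + 7 = 9
  3 + 4 = 7
  3 + 5 = 8
  3 + 7 = 10
  4 + 5 = 9
  4 + 7 = 11
  5 + 7 = 12
Collected distinct sums: {-3, -1, 0, 1, 2, 3, 4, 5, 6, 7, 8, 9, 10, 11, 12}
|A +̂ A| = 15
(Reference bound: |A +̂ A| ≥ 2|A| - 3 for |A| ≥ 2, with |A| = 7 giving ≥ 11.)

|A +̂ A| = 15


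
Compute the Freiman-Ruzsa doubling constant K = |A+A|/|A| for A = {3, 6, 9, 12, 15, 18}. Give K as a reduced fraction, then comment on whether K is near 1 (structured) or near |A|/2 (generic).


|A| = 6.
Compute A + A by enumerating all 36 pairs.
A + A = {6, 9, 12, 15, 18, 21, 24, 27, 30, 33, 36}, so |A + A| = 11.
K = |A + A| / |A| = 11/6 (already in lowest terms) ≈ 1.8333.
Reference: AP of size 6 gives K = 11/6 ≈ 1.8333; a fully generic set of size 6 gives K ≈ 3.5000.

|A| = 6, |A + A| = 11, K = 11/6.


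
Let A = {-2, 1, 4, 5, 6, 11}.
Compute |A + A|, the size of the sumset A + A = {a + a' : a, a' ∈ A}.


A + A = {a + a' : a, a' ∈ A}; |A| = 6.
General bounds: 2|A| - 1 ≤ |A + A| ≤ |A|(|A|+1)/2, i.e. 11 ≤ |A + A| ≤ 21.
Lower bound 2|A|-1 is attained iff A is an arithmetic progression.
Enumerate sums a + a' for a ≤ a' (symmetric, so this suffices):
a = -2: -2+-2=-4, -2+1=-1, -2+4=2, -2+5=3, -2+6=4, -2+11=9
a = 1: 1+1=2, 1+4=5, 1+5=6, 1+6=7, 1+11=12
a = 4: 4+4=8, 4+5=9, 4+6=10, 4+11=15
a = 5: 5+5=10, 5+6=11, 5+11=16
a = 6: 6+6=12, 6+11=17
a = 11: 11+11=22
Distinct sums: {-4, -1, 2, 3, 4, 5, 6, 7, 8, 9, 10, 11, 12, 15, 16, 17, 22}
|A + A| = 17

|A + A| = 17


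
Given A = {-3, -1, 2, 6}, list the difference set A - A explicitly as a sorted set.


A - A = {a - a' : a, a' ∈ A}.
Compute a - a' for each ordered pair (a, a'):
a = -3: -3--3=0, -3--1=-2, -3-2=-5, -3-6=-9
a = -1: -1--3=2, -1--1=0, -1-2=-3, -1-6=-7
a = 2: 2--3=5, 2--1=3, 2-2=0, 2-6=-4
a = 6: 6--3=9, 6--1=7, 6-2=4, 6-6=0
Collecting distinct values (and noting 0 appears from a-a):
A - A = {-9, -7, -5, -4, -3, -2, 0, 2, 3, 4, 5, 7, 9}
|A - A| = 13

A - A = {-9, -7, -5, -4, -3, -2, 0, 2, 3, 4, 5, 7, 9}


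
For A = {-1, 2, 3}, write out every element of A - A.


A - A = {a - a' : a, a' ∈ A}.
Compute a - a' for each ordered pair (a, a'):
a = -1: -1--1=0, -1-2=-3, -1-3=-4
a = 2: 2--1=3, 2-2=0, 2-3=-1
a = 3: 3--1=4, 3-2=1, 3-3=0
Collecting distinct values (and noting 0 appears from a-a):
A - A = {-4, -3, -1, 0, 1, 3, 4}
|A - A| = 7

A - A = {-4, -3, -1, 0, 1, 3, 4}


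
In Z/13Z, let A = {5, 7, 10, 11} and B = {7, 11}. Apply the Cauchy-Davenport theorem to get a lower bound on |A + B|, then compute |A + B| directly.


Cauchy-Davenport: |A + B| ≥ min(p, |A| + |B| - 1) for A, B nonempty in Z/pZ.
|A| = 4, |B| = 2, p = 13.
CD lower bound = min(13, 4 + 2 - 1) = min(13, 5) = 5.
Compute A + B mod 13 directly:
a = 5: 5+7=12, 5+11=3
a = 7: 7+7=1, 7+11=5
a = 10: 10+7=4, 10+11=8
a = 11: 11+7=5, 11+11=9
A + B = {1, 3, 4, 5, 8, 9, 12}, so |A + B| = 7.
Verify: 7 ≥ 5? Yes ✓.

CD lower bound = 5, actual |A + B| = 7.


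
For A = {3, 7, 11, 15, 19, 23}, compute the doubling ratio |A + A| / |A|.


|A| = 6.
Compute A + A by enumerating all 36 pairs.
A + A = {6, 10, 14, 18, 22, 26, 30, 34, 38, 42, 46}, so |A + A| = 11.
K = |A + A| / |A| = 11/6 (already in lowest terms) ≈ 1.8333.
Reference: AP of size 6 gives K = 11/6 ≈ 1.8333; a fully generic set of size 6 gives K ≈ 3.5000.

|A| = 6, |A + A| = 11, K = 11/6.


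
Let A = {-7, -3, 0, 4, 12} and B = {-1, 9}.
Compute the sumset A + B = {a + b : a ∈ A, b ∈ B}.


A + B = {a + b : a ∈ A, b ∈ B}.
Enumerate all |A|·|B| = 5·2 = 10 pairs (a, b) and collect distinct sums.
a = -7: -7+-1=-8, -7+9=2
a = -3: -3+-1=-4, -3+9=6
a = 0: 0+-1=-1, 0+9=9
a = 4: 4+-1=3, 4+9=13
a = 12: 12+-1=11, 12+9=21
Collecting distinct sums: A + B = {-8, -4, -1, 2, 3, 6, 9, 11, 13, 21}
|A + B| = 10

A + B = {-8, -4, -1, 2, 3, 6, 9, 11, 13, 21}


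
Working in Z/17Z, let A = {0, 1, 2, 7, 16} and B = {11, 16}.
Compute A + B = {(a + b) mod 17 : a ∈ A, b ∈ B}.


Work in Z/17Z: reduce every sum a + b modulo 17.
Enumerate all 10 pairs:
a = 0: 0+11=11, 0+16=16
a = 1: 1+11=12, 1+16=0
a = 2: 2+11=13, 2+16=1
a = 7: 7+11=1, 7+16=6
a = 16: 16+11=10, 16+16=15
Distinct residues collected: {0, 1, 6, 10, 11, 12, 13, 15, 16}
|A + B| = 9 (out of 17 total residues).

A + B = {0, 1, 6, 10, 11, 12, 13, 15, 16}


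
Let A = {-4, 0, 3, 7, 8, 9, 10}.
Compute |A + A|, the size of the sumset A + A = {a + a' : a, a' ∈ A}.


A + A = {a + a' : a, a' ∈ A}; |A| = 7.
General bounds: 2|A| - 1 ≤ |A + A| ≤ |A|(|A|+1)/2, i.e. 13 ≤ |A + A| ≤ 28.
Lower bound 2|A|-1 is attained iff A is an arithmetic progression.
Enumerate sums a + a' for a ≤ a' (symmetric, so this suffices):
a = -4: -4+-4=-8, -4+0=-4, -4+3=-1, -4+7=3, -4+8=4, -4+9=5, -4+10=6
a = 0: 0+0=0, 0+3=3, 0+7=7, 0+8=8, 0+9=9, 0+10=10
a = 3: 3+3=6, 3+7=10, 3+8=11, 3+9=12, 3+10=13
a = 7: 7+7=14, 7+8=15, 7+9=16, 7+10=17
a = 8: 8+8=16, 8+9=17, 8+10=18
a = 9: 9+9=18, 9+10=19
a = 10: 10+10=20
Distinct sums: {-8, -4, -1, 0, 3, 4, 5, 6, 7, 8, 9, 10, 11, 12, 13, 14, 15, 16, 17, 18, 19, 20}
|A + A| = 22

|A + A| = 22


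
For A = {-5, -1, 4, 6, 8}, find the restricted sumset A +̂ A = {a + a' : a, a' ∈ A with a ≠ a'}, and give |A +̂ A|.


Restricted sumset: A +̂ A = {a + a' : a ∈ A, a' ∈ A, a ≠ a'}.
Equivalently, take A + A and drop any sum 2a that is achievable ONLY as a + a for a ∈ A (i.e. sums representable only with equal summands).
Enumerate pairs (a, a') with a < a' (symmetric, so each unordered pair gives one sum; this covers all a ≠ a'):
  -5 + -1 = -6
  -5 + 4 = -1
  -5 + 6 = 1
  -5 + 8 = 3
  -1 + 4 = 3
  -1 + 6 = 5
  -1 + 8 = 7
  4 + 6 = 10
  4 + 8 = 12
  6 + 8 = 14
Collected distinct sums: {-6, -1, 1, 3, 5, 7, 10, 12, 14}
|A +̂ A| = 9
(Reference bound: |A +̂ A| ≥ 2|A| - 3 for |A| ≥ 2, with |A| = 5 giving ≥ 7.)

|A +̂ A| = 9


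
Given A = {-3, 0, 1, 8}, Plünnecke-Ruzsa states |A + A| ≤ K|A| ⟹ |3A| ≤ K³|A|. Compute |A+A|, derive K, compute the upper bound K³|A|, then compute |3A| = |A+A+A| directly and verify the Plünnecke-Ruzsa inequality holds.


|A| = 4.
Step 1: Compute A + A by enumerating all 16 pairs.
A + A = {-6, -3, -2, 0, 1, 2, 5, 8, 9, 16}, so |A + A| = 10.
Step 2: Doubling constant K = |A + A|/|A| = 10/4 = 10/4 ≈ 2.5000.
Step 3: Plünnecke-Ruzsa gives |3A| ≤ K³·|A| = (2.5000)³ · 4 ≈ 62.5000.
Step 4: Compute 3A = A + A + A directly by enumerating all triples (a,b,c) ∈ A³; |3A| = 19.
Step 5: Check 19 ≤ 62.5000? Yes ✓.

K = 10/4, Plünnecke-Ruzsa bound K³|A| ≈ 62.5000, |3A| = 19, inequality holds.


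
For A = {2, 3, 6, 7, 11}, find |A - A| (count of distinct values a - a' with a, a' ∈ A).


A - A = {a - a' : a, a' ∈ A}; |A| = 5.
Bounds: 2|A|-1 ≤ |A - A| ≤ |A|² - |A| + 1, i.e. 9 ≤ |A - A| ≤ 21.
Note: 0 ∈ A - A always (from a - a). The set is symmetric: if d ∈ A - A then -d ∈ A - A.
Enumerate nonzero differences d = a - a' with a > a' (then include -d):
Positive differences: {1, 3, 4, 5, 8, 9}
Full difference set: {0} ∪ (positive diffs) ∪ (negative diffs).
|A - A| = 1 + 2·6 = 13 (matches direct enumeration: 13).

|A - A| = 13


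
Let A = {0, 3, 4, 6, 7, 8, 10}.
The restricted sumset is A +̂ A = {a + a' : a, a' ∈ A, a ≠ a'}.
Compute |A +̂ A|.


Restricted sumset: A +̂ A = {a + a' : a ∈ A, a' ∈ A, a ≠ a'}.
Equivalently, take A + A and drop any sum 2a that is achievable ONLY as a + a for a ∈ A (i.e. sums representable only with equal summands).
Enumerate pairs (a, a') with a < a' (symmetric, so each unordered pair gives one sum; this covers all a ≠ a'):
  0 + 3 = 3
  0 + 4 = 4
  0 + 6 = 6
  0 + 7 = 7
  0 + 8 = 8
  0 + 10 = 10
  3 + 4 = 7
  3 + 6 = 9
  3 + 7 = 10
  3 + 8 = 11
  3 + 10 = 13
  4 + 6 = 10
  4 + 7 = 11
  4 + 8 = 12
  4 + 10 = 14
  6 + 7 = 13
  6 + 8 = 14
  6 + 10 = 16
  7 + 8 = 15
  7 + 10 = 17
  8 + 10 = 18
Collected distinct sums: {3, 4, 6, 7, 8, 9, 10, 11, 12, 13, 14, 15, 16, 17, 18}
|A +̂ A| = 15
(Reference bound: |A +̂ A| ≥ 2|A| - 3 for |A| ≥ 2, with |A| = 7 giving ≥ 11.)

|A +̂ A| = 15


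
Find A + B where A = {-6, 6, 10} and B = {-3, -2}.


A + B = {a + b : a ∈ A, b ∈ B}.
Enumerate all |A|·|B| = 3·2 = 6 pairs (a, b) and collect distinct sums.
a = -6: -6+-3=-9, -6+-2=-8
a = 6: 6+-3=3, 6+-2=4
a = 10: 10+-3=7, 10+-2=8
Collecting distinct sums: A + B = {-9, -8, 3, 4, 7, 8}
|A + B| = 6

A + B = {-9, -8, 3, 4, 7, 8}


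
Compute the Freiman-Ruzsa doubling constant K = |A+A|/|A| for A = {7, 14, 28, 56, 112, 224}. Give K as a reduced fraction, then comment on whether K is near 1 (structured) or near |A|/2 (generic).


|A| = 6.
Compute A + A by enumerating all 36 pairs.
A + A = {14, 21, 28, 35, 42, 56, 63, 70, 84, 112, 119, 126, 140, 168, 224, 231, 238, 252, 280, 336, 448}, so |A + A| = 21.
K = |A + A| / |A| = 21/6 = 7/2 ≈ 3.5000.
Reference: AP of size 6 gives K = 11/6 ≈ 1.8333; a fully generic set of size 6 gives K ≈ 3.5000.

|A| = 6, |A + A| = 21, K = 21/6 = 7/2.


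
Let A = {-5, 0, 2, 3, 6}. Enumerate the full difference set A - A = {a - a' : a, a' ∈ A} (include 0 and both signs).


A - A = {a - a' : a, a' ∈ A}.
Compute a - a' for each ordered pair (a, a'):
a = -5: -5--5=0, -5-0=-5, -5-2=-7, -5-3=-8, -5-6=-11
a = 0: 0--5=5, 0-0=0, 0-2=-2, 0-3=-3, 0-6=-6
a = 2: 2--5=7, 2-0=2, 2-2=0, 2-3=-1, 2-6=-4
a = 3: 3--5=8, 3-0=3, 3-2=1, 3-3=0, 3-6=-3
a = 6: 6--5=11, 6-0=6, 6-2=4, 6-3=3, 6-6=0
Collecting distinct values (and noting 0 appears from a-a):
A - A = {-11, -8, -7, -6, -5, -4, -3, -2, -1, 0, 1, 2, 3, 4, 5, 6, 7, 8, 11}
|A - A| = 19

A - A = {-11, -8, -7, -6, -5, -4, -3, -2, -1, 0, 1, 2, 3, 4, 5, 6, 7, 8, 11}


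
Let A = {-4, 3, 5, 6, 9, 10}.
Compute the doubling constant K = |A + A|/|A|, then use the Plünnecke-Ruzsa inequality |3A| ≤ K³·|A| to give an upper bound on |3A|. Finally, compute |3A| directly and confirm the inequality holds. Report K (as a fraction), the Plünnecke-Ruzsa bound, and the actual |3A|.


|A| = 6.
Step 1: Compute A + A by enumerating all 36 pairs.
A + A = {-8, -1, 1, 2, 5, 6, 8, 9, 10, 11, 12, 13, 14, 15, 16, 18, 19, 20}, so |A + A| = 18.
Step 2: Doubling constant K = |A + A|/|A| = 18/6 = 18/6 ≈ 3.0000.
Step 3: Plünnecke-Ruzsa gives |3A| ≤ K³·|A| = (3.0000)³ · 6 ≈ 162.0000.
Step 4: Compute 3A = A + A + A directly by enumerating all triples (a,b,c) ∈ A³; |3A| = 33.
Step 5: Check 33 ≤ 162.0000? Yes ✓.

K = 18/6, Plünnecke-Ruzsa bound K³|A| ≈ 162.0000, |3A| = 33, inequality holds.


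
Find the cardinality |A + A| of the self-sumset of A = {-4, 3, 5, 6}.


A + A = {a + a' : a, a' ∈ A}; |A| = 4.
General bounds: 2|A| - 1 ≤ |A + A| ≤ |A|(|A|+1)/2, i.e. 7 ≤ |A + A| ≤ 10.
Lower bound 2|A|-1 is attained iff A is an arithmetic progression.
Enumerate sums a + a' for a ≤ a' (symmetric, so this suffices):
a = -4: -4+-4=-8, -4+3=-1, -4+5=1, -4+6=2
a = 3: 3+3=6, 3+5=8, 3+6=9
a = 5: 5+5=10, 5+6=11
a = 6: 6+6=12
Distinct sums: {-8, -1, 1, 2, 6, 8, 9, 10, 11, 12}
|A + A| = 10

|A + A| = 10


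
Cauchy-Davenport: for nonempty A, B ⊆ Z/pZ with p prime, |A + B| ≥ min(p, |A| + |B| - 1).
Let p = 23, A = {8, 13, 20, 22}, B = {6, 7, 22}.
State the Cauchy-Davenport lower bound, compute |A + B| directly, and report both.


Cauchy-Davenport: |A + B| ≥ min(p, |A| + |B| - 1) for A, B nonempty in Z/pZ.
|A| = 4, |B| = 3, p = 23.
CD lower bound = min(23, 4 + 3 - 1) = min(23, 6) = 6.
Compute A + B mod 23 directly:
a = 8: 8+6=14, 8+7=15, 8+22=7
a = 13: 13+6=19, 13+7=20, 13+22=12
a = 20: 20+6=3, 20+7=4, 20+22=19
a = 22: 22+6=5, 22+7=6, 22+22=21
A + B = {3, 4, 5, 6, 7, 12, 14, 15, 19, 20, 21}, so |A + B| = 11.
Verify: 11 ≥ 6? Yes ✓.

CD lower bound = 6, actual |A + B| = 11.


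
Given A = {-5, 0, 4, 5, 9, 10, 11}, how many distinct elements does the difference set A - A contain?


A - A = {a - a' : a, a' ∈ A}; |A| = 7.
Bounds: 2|A|-1 ≤ |A - A| ≤ |A|² - |A| + 1, i.e. 13 ≤ |A - A| ≤ 43.
Note: 0 ∈ A - A always (from a - a). The set is symmetric: if d ∈ A - A then -d ∈ A - A.
Enumerate nonzero differences d = a - a' with a > a' (then include -d):
Positive differences: {1, 2, 4, 5, 6, 7, 9, 10, 11, 14, 15, 16}
Full difference set: {0} ∪ (positive diffs) ∪ (negative diffs).
|A - A| = 1 + 2·12 = 25 (matches direct enumeration: 25).

|A - A| = 25


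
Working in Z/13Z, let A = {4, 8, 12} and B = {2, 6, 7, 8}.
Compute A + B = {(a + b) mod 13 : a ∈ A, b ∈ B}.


Work in Z/13Z: reduce every sum a + b modulo 13.
Enumerate all 12 pairs:
a = 4: 4+2=6, 4+6=10, 4+7=11, 4+8=12
a = 8: 8+2=10, 8+6=1, 8+7=2, 8+8=3
a = 12: 12+2=1, 12+6=5, 12+7=6, 12+8=7
Distinct residues collected: {1, 2, 3, 5, 6, 7, 10, 11, 12}
|A + B| = 9 (out of 13 total residues).

A + B = {1, 2, 3, 5, 6, 7, 10, 11, 12}


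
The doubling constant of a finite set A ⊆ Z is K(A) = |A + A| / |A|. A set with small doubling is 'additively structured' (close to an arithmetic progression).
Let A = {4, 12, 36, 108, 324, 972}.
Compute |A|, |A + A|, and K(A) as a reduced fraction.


|A| = 6.
Compute A + A by enumerating all 36 pairs.
A + A = {8, 16, 24, 40, 48, 72, 112, 120, 144, 216, 328, 336, 360, 432, 648, 976, 984, 1008, 1080, 1296, 1944}, so |A + A| = 21.
K = |A + A| / |A| = 21/6 = 7/2 ≈ 3.5000.
Reference: AP of size 6 gives K = 11/6 ≈ 1.8333; a fully generic set of size 6 gives K ≈ 3.5000.

|A| = 6, |A + A| = 21, K = 21/6 = 7/2.


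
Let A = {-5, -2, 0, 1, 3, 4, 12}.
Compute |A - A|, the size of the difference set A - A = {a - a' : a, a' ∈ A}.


A - A = {a - a' : a, a' ∈ A}; |A| = 7.
Bounds: 2|A|-1 ≤ |A - A| ≤ |A|² - |A| + 1, i.e. 13 ≤ |A - A| ≤ 43.
Note: 0 ∈ A - A always (from a - a). The set is symmetric: if d ∈ A - A then -d ∈ A - A.
Enumerate nonzero differences d = a - a' with a > a' (then include -d):
Positive differences: {1, 2, 3, 4, 5, 6, 8, 9, 11, 12, 14, 17}
Full difference set: {0} ∪ (positive diffs) ∪ (negative diffs).
|A - A| = 1 + 2·12 = 25 (matches direct enumeration: 25).

|A - A| = 25


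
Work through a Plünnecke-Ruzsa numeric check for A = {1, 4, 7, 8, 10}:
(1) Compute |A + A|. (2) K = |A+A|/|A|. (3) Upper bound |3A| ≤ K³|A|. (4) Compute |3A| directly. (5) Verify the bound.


|A| = 5.
Step 1: Compute A + A by enumerating all 25 pairs.
A + A = {2, 5, 8, 9, 11, 12, 14, 15, 16, 17, 18, 20}, so |A + A| = 12.
Step 2: Doubling constant K = |A + A|/|A| = 12/5 = 12/5 ≈ 2.4000.
Step 3: Plünnecke-Ruzsa gives |3A| ≤ K³·|A| = (2.4000)³ · 5 ≈ 69.1200.
Step 4: Compute 3A = A + A + A directly by enumerating all triples (a,b,c) ∈ A³; |3A| = 21.
Step 5: Check 21 ≤ 69.1200? Yes ✓.

K = 12/5, Plünnecke-Ruzsa bound K³|A| ≈ 69.1200, |3A| = 21, inequality holds.


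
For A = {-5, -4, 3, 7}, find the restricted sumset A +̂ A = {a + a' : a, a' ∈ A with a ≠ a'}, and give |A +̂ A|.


Restricted sumset: A +̂ A = {a + a' : a ∈ A, a' ∈ A, a ≠ a'}.
Equivalently, take A + A and drop any sum 2a that is achievable ONLY as a + a for a ∈ A (i.e. sums representable only with equal summands).
Enumerate pairs (a, a') with a < a' (symmetric, so each unordered pair gives one sum; this covers all a ≠ a'):
  -5 + -4 = -9
  -5 + 3 = -2
  -5 + 7 = 2
  -4 + 3 = -1
  -4 + 7 = 3
  3 + 7 = 10
Collected distinct sums: {-9, -2, -1, 2, 3, 10}
|A +̂ A| = 6
(Reference bound: |A +̂ A| ≥ 2|A| - 3 for |A| ≥ 2, with |A| = 4 giving ≥ 5.)

|A +̂ A| = 6


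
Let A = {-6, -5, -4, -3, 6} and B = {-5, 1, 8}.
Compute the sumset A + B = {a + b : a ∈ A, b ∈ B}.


A + B = {a + b : a ∈ A, b ∈ B}.
Enumerate all |A|·|B| = 5·3 = 15 pairs (a, b) and collect distinct sums.
a = -6: -6+-5=-11, -6+1=-5, -6+8=2
a = -5: -5+-5=-10, -5+1=-4, -5+8=3
a = -4: -4+-5=-9, -4+1=-3, -4+8=4
a = -3: -3+-5=-8, -3+1=-2, -3+8=5
a = 6: 6+-5=1, 6+1=7, 6+8=14
Collecting distinct sums: A + B = {-11, -10, -9, -8, -5, -4, -3, -2, 1, 2, 3, 4, 5, 7, 14}
|A + B| = 15

A + B = {-11, -10, -9, -8, -5, -4, -3, -2, 1, 2, 3, 4, 5, 7, 14}


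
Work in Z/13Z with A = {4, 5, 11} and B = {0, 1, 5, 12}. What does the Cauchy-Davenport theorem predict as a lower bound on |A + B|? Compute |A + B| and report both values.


Cauchy-Davenport: |A + B| ≥ min(p, |A| + |B| - 1) for A, B nonempty in Z/pZ.
|A| = 3, |B| = 4, p = 13.
CD lower bound = min(13, 3 + 4 - 1) = min(13, 6) = 6.
Compute A + B mod 13 directly:
a = 4: 4+0=4, 4+1=5, 4+5=9, 4+12=3
a = 5: 5+0=5, 5+1=6, 5+5=10, 5+12=4
a = 11: 11+0=11, 11+1=12, 11+5=3, 11+12=10
A + B = {3, 4, 5, 6, 9, 10, 11, 12}, so |A + B| = 8.
Verify: 8 ≥ 6? Yes ✓.

CD lower bound = 6, actual |A + B| = 8.


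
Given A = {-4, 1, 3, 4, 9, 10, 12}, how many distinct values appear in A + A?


A + A = {a + a' : a, a' ∈ A}; |A| = 7.
General bounds: 2|A| - 1 ≤ |A + A| ≤ |A|(|A|+1)/2, i.e. 13 ≤ |A + A| ≤ 28.
Lower bound 2|A|-1 is attained iff A is an arithmetic progression.
Enumerate sums a + a' for a ≤ a' (symmetric, so this suffices):
a = -4: -4+-4=-8, -4+1=-3, -4+3=-1, -4+4=0, -4+9=5, -4+10=6, -4+12=8
a = 1: 1+1=2, 1+3=4, 1+4=5, 1+9=10, 1+10=11, 1+12=13
a = 3: 3+3=6, 3+4=7, 3+9=12, 3+10=13, 3+12=15
a = 4: 4+4=8, 4+9=13, 4+10=14, 4+12=16
a = 9: 9+9=18, 9+10=19, 9+12=21
a = 10: 10+10=20, 10+12=22
a = 12: 12+12=24
Distinct sums: {-8, -3, -1, 0, 2, 4, 5, 6, 7, 8, 10, 11, 12, 13, 14, 15, 16, 18, 19, 20, 21, 22, 24}
|A + A| = 23

|A + A| = 23


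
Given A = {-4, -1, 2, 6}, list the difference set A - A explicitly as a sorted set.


A - A = {a - a' : a, a' ∈ A}.
Compute a - a' for each ordered pair (a, a'):
a = -4: -4--4=0, -4--1=-3, -4-2=-6, -4-6=-10
a = -1: -1--4=3, -1--1=0, -1-2=-3, -1-6=-7
a = 2: 2--4=6, 2--1=3, 2-2=0, 2-6=-4
a = 6: 6--4=10, 6--1=7, 6-2=4, 6-6=0
Collecting distinct values (and noting 0 appears from a-a):
A - A = {-10, -7, -6, -4, -3, 0, 3, 4, 6, 7, 10}
|A - A| = 11

A - A = {-10, -7, -6, -4, -3, 0, 3, 4, 6, 7, 10}


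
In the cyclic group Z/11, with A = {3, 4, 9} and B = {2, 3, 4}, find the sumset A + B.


Work in Z/11Z: reduce every sum a + b modulo 11.
Enumerate all 9 pairs:
a = 3: 3+2=5, 3+3=6, 3+4=7
a = 4: 4+2=6, 4+3=7, 4+4=8
a = 9: 9+2=0, 9+3=1, 9+4=2
Distinct residues collected: {0, 1, 2, 5, 6, 7, 8}
|A + B| = 7 (out of 11 total residues).

A + B = {0, 1, 2, 5, 6, 7, 8}


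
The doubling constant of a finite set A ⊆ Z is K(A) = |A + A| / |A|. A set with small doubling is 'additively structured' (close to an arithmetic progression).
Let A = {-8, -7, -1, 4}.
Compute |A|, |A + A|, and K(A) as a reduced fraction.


|A| = 4.
Compute A + A by enumerating all 16 pairs.
A + A = {-16, -15, -14, -9, -8, -4, -3, -2, 3, 8}, so |A + A| = 10.
K = |A + A| / |A| = 10/4 = 5/2 ≈ 2.5000.
Reference: AP of size 4 gives K = 7/4 ≈ 1.7500; a fully generic set of size 4 gives K ≈ 2.5000.

|A| = 4, |A + A| = 10, K = 10/4 = 5/2.


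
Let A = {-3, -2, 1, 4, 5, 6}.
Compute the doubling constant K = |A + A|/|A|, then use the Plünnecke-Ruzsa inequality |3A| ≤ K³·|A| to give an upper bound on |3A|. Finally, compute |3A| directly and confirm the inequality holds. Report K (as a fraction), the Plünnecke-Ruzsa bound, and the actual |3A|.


|A| = 6.
Step 1: Compute A + A by enumerating all 36 pairs.
A + A = {-6, -5, -4, -2, -1, 1, 2, 3, 4, 5, 6, 7, 8, 9, 10, 11, 12}, so |A + A| = 17.
Step 2: Doubling constant K = |A + A|/|A| = 17/6 = 17/6 ≈ 2.8333.
Step 3: Plünnecke-Ruzsa gives |3A| ≤ K³·|A| = (2.8333)³ · 6 ≈ 136.4722.
Step 4: Compute 3A = A + A + A directly by enumerating all triples (a,b,c) ∈ A³; |3A| = 28.
Step 5: Check 28 ≤ 136.4722? Yes ✓.

K = 17/6, Plünnecke-Ruzsa bound K³|A| ≈ 136.4722, |3A| = 28, inequality holds.
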